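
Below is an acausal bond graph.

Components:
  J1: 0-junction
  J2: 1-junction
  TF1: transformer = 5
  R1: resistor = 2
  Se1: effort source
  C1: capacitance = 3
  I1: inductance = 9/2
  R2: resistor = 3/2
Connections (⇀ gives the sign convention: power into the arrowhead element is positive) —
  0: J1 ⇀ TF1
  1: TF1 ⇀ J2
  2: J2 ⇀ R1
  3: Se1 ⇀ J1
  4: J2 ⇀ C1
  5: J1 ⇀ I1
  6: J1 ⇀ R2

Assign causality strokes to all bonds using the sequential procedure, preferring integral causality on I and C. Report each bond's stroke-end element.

bond 3 |J1  (Se1: effort source, stroke at far end)
bond 0 |TF1  (common-e at J1 fixed by 3)
bond 5 |I1  (0-jn J1 has e-setter on 3)
bond 6 |R2  (J1 effort already set via bond 3)
bond 1 |J2  (through TF1, causality passes straight; one stroke at TF1)
bond 4 |J2  (C1: C, integral causality)
bond 2 |R1  (only one flow-in slot at J2)

#0 |TF1
#1 |J2
#2 |R1
#3 |J1
#4 |J2
#5 |I1
#6 |R2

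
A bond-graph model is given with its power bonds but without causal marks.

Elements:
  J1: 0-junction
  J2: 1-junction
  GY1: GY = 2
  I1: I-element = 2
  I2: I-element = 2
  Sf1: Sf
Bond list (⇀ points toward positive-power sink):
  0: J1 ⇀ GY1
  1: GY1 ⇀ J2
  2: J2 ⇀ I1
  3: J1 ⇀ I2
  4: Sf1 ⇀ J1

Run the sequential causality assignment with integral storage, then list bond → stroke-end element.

bond 0 |J1
bond 1 |J2
bond 2 |I1
bond 3 |I2
bond 4 |Sf1

#4 |Sf1  (Sf1: flow source, stroke at near end)
#2 |I1  (prefer integral on I1)
#1 |J2  (J2: bond 2 brought flow, rest push out)
#0 |J1  (through GY1, causality inverts; strokes same side of GY1)
#3 |I2  (common-e at J1 fixed by 0)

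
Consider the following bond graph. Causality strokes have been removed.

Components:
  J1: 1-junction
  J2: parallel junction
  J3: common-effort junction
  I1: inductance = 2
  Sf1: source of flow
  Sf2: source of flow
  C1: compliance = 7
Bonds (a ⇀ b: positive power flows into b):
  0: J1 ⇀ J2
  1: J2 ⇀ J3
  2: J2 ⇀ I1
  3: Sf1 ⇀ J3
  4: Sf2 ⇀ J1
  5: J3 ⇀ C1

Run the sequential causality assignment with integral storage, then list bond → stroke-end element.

b3 |Sf1  (Sf1 (Sf) sets flow on bond)
b4 |Sf2  (source Sf2 imposes f)
b0 |J1  (J1 flow already set via bond 4)
b2 |I1  (prefer integral on I1)
b1 |J2  (closing 0-jn rule on J2)
b5 |J3  (only one effort-in slot at J3)

b0 stroke at J1
b1 stroke at J2
b2 stroke at I1
b3 stroke at Sf1
b4 stroke at Sf2
b5 stroke at J3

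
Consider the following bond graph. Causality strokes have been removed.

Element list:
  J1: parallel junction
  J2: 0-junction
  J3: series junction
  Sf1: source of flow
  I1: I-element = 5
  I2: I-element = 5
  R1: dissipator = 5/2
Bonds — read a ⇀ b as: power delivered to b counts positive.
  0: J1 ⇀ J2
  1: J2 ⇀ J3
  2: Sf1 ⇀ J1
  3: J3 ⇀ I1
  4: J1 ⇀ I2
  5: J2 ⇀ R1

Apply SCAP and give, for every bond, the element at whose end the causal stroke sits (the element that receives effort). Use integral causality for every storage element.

β2 stroke→Sf1  (source Sf1 imposes f)
β3 stroke→I1  (I1: I, integral causality)
β1 stroke→J3  (J3: bond 3 brought flow, rest push out)
β4 stroke→I2  (prefer integral on I2)
β0 stroke→J1  (closing 0-jn rule on J1)
β5 stroke→J2  (closing 0-jn rule on J2)

β0 stroke→J1
β1 stroke→J3
β2 stroke→Sf1
β3 stroke→I1
β4 stroke→I2
β5 stroke→J2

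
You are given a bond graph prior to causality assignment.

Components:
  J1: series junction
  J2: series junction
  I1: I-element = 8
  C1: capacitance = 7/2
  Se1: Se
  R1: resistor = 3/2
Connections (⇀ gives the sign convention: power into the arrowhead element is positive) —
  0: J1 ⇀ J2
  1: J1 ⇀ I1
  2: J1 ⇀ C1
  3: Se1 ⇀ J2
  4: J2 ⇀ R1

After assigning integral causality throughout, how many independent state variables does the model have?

2  (C1, I1 all integral)

bond 3 →J2  (Se1 (Se) sets effort on bond)
bond 1 →I1  (I1 integral (f out))
bond 0 →J1  (1-jn J1 has f-setter on 1)
bond 2 →J1  (J1 flow already set via bond 1)
bond 4 →J2  (common-f at J2 fixed by 0)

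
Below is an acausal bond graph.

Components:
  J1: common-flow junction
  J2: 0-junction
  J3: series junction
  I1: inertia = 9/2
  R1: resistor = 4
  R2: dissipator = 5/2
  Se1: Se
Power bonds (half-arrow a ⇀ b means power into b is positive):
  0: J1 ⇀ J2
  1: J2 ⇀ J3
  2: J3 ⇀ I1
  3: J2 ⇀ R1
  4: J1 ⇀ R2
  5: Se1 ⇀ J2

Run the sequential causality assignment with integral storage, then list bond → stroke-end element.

bond 5 |J2  (Se1 (Se) sets effort on bond)
bond 0 |J1  (J2: bond 5 brought effort, rest push out)
bond 1 |J3  (0-jn J2 has e-setter on 5)
bond 3 |R1  (common-e at J2 fixed by 5)
bond 2 |I1  (only one flow-in slot at J3)
bond 4 |R2  (J1: last free bond brings flow in)

b0 |J1
b1 |J3
b2 |I1
b3 |R1
b4 |R2
b5 |J2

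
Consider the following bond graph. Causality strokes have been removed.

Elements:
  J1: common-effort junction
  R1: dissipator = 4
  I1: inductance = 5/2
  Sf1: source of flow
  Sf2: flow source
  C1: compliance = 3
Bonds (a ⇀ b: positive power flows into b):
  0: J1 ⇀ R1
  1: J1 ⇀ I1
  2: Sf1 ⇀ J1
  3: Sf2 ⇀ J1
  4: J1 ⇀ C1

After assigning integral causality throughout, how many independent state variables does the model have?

#2 stroke→Sf1  (Sf1 (Sf) sets flow on bond)
#3 stroke→Sf2  (source Sf2 imposes f)
#1 stroke→I1  (prefer integral on I1)
#4 stroke→J1  (C1: C, integral causality)
#0 stroke→R1  (J1 effort already set via bond 4)

2  (C1, I1 all integral)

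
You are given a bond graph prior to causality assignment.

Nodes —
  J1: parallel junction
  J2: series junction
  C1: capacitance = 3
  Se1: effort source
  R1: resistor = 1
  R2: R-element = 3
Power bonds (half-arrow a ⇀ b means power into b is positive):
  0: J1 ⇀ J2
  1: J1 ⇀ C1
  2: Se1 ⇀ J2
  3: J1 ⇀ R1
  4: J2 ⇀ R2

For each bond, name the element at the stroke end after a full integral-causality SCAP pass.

bond 0 |J2
bond 1 |J1
bond 2 |J2
bond 3 |R1
bond 4 |R2

#2 stroke at J2  (Se1 fixes effort; stroke away)
#1 stroke at J1  (C1 outputs effort q/C1)
#0 stroke at J2  (0-jn J1 has e-setter on 1)
#3 stroke at R1  (common-e at J1 fixed by 1)
#4 stroke at R2  (J2 needs exactly one f-in)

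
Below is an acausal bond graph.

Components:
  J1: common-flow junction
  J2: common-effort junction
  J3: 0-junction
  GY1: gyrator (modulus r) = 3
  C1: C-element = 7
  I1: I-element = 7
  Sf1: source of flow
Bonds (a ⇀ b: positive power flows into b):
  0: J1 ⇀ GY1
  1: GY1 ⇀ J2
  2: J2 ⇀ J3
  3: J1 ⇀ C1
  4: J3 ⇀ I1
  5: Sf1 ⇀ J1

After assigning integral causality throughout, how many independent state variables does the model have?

bond 5 |Sf1  (source Sf1 imposes f)
bond 0 |J1  (J1: bond 5 brought flow, rest push out)
bond 3 |J1  (J1: bond 5 brought flow, rest push out)
bond 1 |J2  (through GY1, causality inverts; strokes same side of GY1)
bond 2 |J3  (J2: bond 1 brought effort, rest push out)
bond 4 |I1  (0-jn J3 has e-setter on 2)

2  (C1, I1 all integral)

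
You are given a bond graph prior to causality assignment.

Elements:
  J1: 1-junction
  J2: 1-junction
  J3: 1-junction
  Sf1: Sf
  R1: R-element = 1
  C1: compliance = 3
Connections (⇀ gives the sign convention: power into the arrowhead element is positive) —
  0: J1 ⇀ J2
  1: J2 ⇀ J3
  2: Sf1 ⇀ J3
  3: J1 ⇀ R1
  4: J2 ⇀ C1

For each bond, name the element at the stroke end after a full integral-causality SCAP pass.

β2 stroke→Sf1  (Sf1 fixes flow; stroke at Sf1)
β1 stroke→J3  (common-f at J3 fixed by 2)
β0 stroke→J2  (J2 flow already set via bond 1)
β4 stroke→J2  (J2 flow already set via bond 1)
β3 stroke→J1  (common-f at J1 fixed by 0)

β0 |J2
β1 |J3
β2 |Sf1
β3 |J1
β4 |J2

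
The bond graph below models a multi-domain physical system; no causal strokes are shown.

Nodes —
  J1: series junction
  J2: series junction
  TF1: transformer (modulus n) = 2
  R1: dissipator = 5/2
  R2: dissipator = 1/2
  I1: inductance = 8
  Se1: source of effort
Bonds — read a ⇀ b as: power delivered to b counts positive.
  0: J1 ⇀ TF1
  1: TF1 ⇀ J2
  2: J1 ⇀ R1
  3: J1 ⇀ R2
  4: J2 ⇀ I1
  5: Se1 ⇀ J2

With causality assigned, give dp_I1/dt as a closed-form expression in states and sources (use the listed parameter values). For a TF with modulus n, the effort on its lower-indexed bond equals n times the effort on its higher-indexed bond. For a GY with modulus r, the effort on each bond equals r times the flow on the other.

b5 stroke→J2  (Se1: effort source, stroke at far end)
b4 stroke→I1  (I1: I, integral causality)
b1 stroke→J2  (1-jn J2 has f-setter on 4)
b0 stroke→TF1  (TF TF1: opposite of bond 1)
b2 stroke→J1  (J1: bond 0 brought flow, rest push out)
b3 stroke→J1  (J1 flow already set via bond 0)

dp_I1/dt = E_Se1 - 3*p_I1/32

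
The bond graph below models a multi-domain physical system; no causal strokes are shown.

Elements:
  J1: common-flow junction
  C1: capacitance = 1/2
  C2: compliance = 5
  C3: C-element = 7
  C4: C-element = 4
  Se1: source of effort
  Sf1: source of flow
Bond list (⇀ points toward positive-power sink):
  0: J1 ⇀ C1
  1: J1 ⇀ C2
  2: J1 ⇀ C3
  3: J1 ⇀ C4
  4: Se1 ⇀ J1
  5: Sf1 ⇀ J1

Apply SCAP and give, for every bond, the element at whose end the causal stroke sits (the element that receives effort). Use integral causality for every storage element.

b4 stroke at J1  (Se1: effort source, stroke at far end)
b5 stroke at Sf1  (Sf1: flow source, stroke at near end)
b0 stroke at J1  (J1: bond 5 brought flow, rest push out)
b1 stroke at J1  (J1 flow already set via bond 5)
b2 stroke at J1  (J1 flow already set via bond 5)
b3 stroke at J1  (common-f at J1 fixed by 5)

bond 0 stroke→J1
bond 1 stroke→J1
bond 2 stroke→J1
bond 3 stroke→J1
bond 4 stroke→J1
bond 5 stroke→Sf1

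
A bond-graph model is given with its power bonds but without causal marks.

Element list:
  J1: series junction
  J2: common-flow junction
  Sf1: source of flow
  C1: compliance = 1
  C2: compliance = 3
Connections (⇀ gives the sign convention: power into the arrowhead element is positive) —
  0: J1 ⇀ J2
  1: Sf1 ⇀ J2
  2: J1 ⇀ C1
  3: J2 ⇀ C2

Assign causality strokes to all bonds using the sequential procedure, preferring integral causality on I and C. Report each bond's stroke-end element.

b1 stroke at Sf1  (Sf1 fixes flow; stroke at Sf1)
b0 stroke at J2  (common-f at J2 fixed by 1)
b3 stroke at J2  (J2: bond 1 brought flow, rest push out)
b2 stroke at J1  (J1: bond 0 brought flow, rest push out)

bond 0 stroke→J2
bond 1 stroke→Sf1
bond 2 stroke→J1
bond 3 stroke→J2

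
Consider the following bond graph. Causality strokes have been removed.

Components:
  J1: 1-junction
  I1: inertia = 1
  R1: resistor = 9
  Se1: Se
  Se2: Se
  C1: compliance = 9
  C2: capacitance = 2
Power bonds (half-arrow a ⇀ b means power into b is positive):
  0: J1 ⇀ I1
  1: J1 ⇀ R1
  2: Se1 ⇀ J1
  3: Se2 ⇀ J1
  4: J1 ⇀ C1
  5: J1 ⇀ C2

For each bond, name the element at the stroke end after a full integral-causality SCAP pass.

#0 |I1
#1 |J1
#2 |J1
#3 |J1
#4 |J1
#5 |J1

b2 stroke at J1  (Se1 fixes effort; stroke away)
b3 stroke at J1  (Se2 (Se) sets effort on bond)
b0 stroke at I1  (I1 integral (f out))
b1 stroke at J1  (J1 flow already set via bond 0)
b4 stroke at J1  (J1: bond 0 brought flow, rest push out)
b5 stroke at J1  (J1 flow already set via bond 0)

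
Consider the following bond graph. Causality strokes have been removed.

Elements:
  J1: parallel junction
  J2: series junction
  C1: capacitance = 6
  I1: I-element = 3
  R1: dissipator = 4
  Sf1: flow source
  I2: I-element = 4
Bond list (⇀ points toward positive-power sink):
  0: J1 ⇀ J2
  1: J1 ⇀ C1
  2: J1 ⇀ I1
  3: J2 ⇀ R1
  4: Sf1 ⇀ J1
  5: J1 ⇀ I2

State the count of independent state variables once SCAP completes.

bond 4 →Sf1  (Sf1 (Sf) sets flow on bond)
bond 1 →J1  (C1 integral (e out))
bond 0 →J2  (common-e at J1 fixed by 1)
bond 2 →I1  (J1 effort already set via bond 1)
bond 5 →I2  (common-e at J1 fixed by 1)
bond 3 →R1  (closing 1-jn rule on J2)

3  (C1, I1, I2 all integral)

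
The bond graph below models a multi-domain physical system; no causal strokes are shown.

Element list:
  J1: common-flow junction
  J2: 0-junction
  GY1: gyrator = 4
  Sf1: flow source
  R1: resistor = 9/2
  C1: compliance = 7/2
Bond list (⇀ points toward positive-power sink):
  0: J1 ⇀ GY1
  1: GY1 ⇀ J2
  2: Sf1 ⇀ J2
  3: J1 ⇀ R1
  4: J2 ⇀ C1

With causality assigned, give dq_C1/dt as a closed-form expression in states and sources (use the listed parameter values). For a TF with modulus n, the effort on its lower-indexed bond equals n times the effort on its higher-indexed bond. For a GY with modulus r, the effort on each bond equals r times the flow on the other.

dq_C1/dt = F_Sf1 - 9*q_C1/112

#2 |Sf1  (Sf1: flow source, stroke at near end)
#4 |J2  (C1: C, integral causality)
#1 |GY1  (J2: bond 4 brought effort, rest push out)
#0 |GY1  (GY1: gyrator matches bond 1)
#3 |J1  (J1 flow already set via bond 0)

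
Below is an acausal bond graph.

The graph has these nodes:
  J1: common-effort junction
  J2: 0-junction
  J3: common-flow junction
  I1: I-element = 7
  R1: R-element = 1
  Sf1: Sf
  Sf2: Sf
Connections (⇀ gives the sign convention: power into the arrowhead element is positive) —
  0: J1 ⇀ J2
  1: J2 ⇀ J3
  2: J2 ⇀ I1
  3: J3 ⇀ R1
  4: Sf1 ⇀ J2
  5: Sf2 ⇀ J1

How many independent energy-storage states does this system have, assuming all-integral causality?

1  (I1 all integral)

bond 4 stroke at Sf1  (Sf1 (Sf) sets flow on bond)
bond 5 stroke at Sf2  (Sf2 (Sf) sets flow on bond)
bond 0 stroke at J1  (J1 needs exactly one e-in)
bond 2 stroke at I1  (prefer integral on I1)
bond 1 stroke at J2  (only one effort-in slot at J2)
bond 3 stroke at J3  (J3 flow already set via bond 1)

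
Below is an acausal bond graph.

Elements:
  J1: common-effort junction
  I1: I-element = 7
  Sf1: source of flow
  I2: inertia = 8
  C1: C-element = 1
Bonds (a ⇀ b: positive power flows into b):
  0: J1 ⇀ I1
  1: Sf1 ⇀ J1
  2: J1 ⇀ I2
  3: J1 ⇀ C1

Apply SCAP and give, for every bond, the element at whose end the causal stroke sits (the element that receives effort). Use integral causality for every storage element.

#0 →I1
#1 →Sf1
#2 →I2
#3 →J1

β1 stroke at Sf1  (Sf1: flow source, stroke at near end)
β0 stroke at I1  (prefer integral on I1)
β2 stroke at I2  (prefer integral on I2)
β3 stroke at J1  (closing 0-jn rule on J1)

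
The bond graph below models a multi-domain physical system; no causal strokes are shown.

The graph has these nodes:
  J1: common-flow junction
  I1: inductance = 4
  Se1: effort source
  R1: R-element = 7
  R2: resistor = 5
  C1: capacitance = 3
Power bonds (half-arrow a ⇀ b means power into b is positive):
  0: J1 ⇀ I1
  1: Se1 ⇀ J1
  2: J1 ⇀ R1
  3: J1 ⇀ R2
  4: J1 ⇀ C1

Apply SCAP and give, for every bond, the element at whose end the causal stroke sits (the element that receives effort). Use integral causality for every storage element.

β1 →J1  (Se1 fixes effort; stroke away)
β0 →I1  (I1 outputs flow p/I1)
β2 →J1  (common-f at J1 fixed by 0)
β3 →J1  (J1 flow already set via bond 0)
β4 →J1  (J1 flow already set via bond 0)

β0 →I1
β1 →J1
β2 →J1
β3 →J1
β4 →J1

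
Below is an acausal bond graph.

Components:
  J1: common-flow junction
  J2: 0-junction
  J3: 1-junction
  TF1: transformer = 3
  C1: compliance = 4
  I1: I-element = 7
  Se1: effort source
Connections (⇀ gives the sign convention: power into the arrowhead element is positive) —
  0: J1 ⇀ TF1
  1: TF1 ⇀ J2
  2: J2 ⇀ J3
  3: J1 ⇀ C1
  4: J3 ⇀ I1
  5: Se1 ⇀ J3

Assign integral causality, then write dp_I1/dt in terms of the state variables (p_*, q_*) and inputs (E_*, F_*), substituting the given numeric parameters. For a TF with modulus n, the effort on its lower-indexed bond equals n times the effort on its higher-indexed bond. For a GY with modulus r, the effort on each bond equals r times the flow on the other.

b5 →J3  (Se1: effort source, stroke at far end)
b3 →J1  (prefer integral on C1)
b0 →TF1  (only one flow-in slot at J1)
b1 →J2  (TF TF1: opposite of bond 0)
b2 →J3  (0-jn J2 has e-setter on 1)
b4 →I1  (J3 needs exactly one f-in)

dp_I1/dt = E_Se1 - q_C1/12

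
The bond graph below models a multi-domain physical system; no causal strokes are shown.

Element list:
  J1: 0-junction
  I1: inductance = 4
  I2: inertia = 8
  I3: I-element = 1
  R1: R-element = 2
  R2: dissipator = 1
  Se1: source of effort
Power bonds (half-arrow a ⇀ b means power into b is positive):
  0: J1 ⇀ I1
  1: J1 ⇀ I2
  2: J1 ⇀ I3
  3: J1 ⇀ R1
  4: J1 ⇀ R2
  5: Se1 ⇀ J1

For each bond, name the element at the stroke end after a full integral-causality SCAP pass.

#0 stroke→I1
#1 stroke→I2
#2 stroke→I3
#3 stroke→R1
#4 stroke→R2
#5 stroke→J1

bond 5 stroke at J1  (source Se1 imposes e)
bond 0 stroke at I1  (0-jn J1 has e-setter on 5)
bond 1 stroke at I2  (J1 effort already set via bond 5)
bond 2 stroke at I3  (J1: bond 5 brought effort, rest push out)
bond 3 stroke at R1  (common-e at J1 fixed by 5)
bond 4 stroke at R2  (J1 effort already set via bond 5)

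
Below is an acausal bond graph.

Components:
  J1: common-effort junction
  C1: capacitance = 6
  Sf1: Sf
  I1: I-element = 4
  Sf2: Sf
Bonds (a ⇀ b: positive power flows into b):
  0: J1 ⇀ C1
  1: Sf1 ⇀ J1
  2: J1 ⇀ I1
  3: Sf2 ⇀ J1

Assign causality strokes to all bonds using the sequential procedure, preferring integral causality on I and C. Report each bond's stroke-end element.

b1 |Sf1  (Sf1: flow source, stroke at near end)
b3 |Sf2  (Sf2 (Sf) sets flow on bond)
b0 |J1  (C1 outputs effort q/C1)
b2 |I1  (common-e at J1 fixed by 0)

bond 0 →J1
bond 1 →Sf1
bond 2 →I1
bond 3 →Sf2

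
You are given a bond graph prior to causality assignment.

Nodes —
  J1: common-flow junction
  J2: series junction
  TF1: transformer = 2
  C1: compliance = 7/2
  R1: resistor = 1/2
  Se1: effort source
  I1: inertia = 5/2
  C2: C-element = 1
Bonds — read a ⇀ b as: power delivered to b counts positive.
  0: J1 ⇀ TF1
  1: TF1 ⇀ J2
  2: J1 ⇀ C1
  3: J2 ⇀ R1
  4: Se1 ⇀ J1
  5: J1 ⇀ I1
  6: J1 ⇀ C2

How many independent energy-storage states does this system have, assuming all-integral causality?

3  (C1, C2, I1 all integral)

#4 →J1  (Se1 fixes effort; stroke away)
#2 →J1  (C1 outputs effort q/C1)
#5 →I1  (I1 outputs flow p/I1)
#0 →J1  (J1: bond 5 brought flow, rest push out)
#6 →J1  (common-f at J1 fixed by 5)
#1 →TF1  (through TF1, causality passes straight; one stroke at TF1)
#3 →J2  (J2: bond 1 brought flow, rest push out)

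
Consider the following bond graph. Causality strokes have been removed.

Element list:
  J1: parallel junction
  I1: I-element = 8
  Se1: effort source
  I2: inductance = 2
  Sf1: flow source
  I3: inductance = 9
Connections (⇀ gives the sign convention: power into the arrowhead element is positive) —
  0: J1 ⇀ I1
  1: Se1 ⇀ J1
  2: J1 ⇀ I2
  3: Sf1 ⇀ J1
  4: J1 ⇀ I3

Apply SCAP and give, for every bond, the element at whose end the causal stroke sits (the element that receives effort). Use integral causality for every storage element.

#0 stroke at I1
#1 stroke at J1
#2 stroke at I2
#3 stroke at Sf1
#4 stroke at I3

#1 stroke→J1  (Se1: effort source, stroke at far end)
#3 stroke→Sf1  (source Sf1 imposes f)
#0 stroke→I1  (common-e at J1 fixed by 1)
#2 stroke→I2  (0-jn J1 has e-setter on 1)
#4 stroke→I3  (J1 effort already set via bond 1)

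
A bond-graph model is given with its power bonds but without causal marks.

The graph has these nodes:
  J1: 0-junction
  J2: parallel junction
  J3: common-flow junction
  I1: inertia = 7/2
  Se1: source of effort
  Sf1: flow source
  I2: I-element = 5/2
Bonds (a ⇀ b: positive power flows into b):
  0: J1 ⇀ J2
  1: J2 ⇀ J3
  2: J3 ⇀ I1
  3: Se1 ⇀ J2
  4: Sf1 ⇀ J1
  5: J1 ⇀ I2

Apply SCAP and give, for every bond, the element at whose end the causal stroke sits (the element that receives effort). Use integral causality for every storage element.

b3 →J2  (Se1 fixes effort; stroke away)
b4 →Sf1  (Sf1 fixes flow; stroke at Sf1)
b0 →J1  (J2: bond 3 brought effort, rest push out)
b1 →J3  (0-jn J2 has e-setter on 3)
b2 →I1  (only one flow-in slot at J3)
b5 →I2  (common-e at J1 fixed by 0)

bond 0 stroke at J1
bond 1 stroke at J3
bond 2 stroke at I1
bond 3 stroke at J2
bond 4 stroke at Sf1
bond 5 stroke at I2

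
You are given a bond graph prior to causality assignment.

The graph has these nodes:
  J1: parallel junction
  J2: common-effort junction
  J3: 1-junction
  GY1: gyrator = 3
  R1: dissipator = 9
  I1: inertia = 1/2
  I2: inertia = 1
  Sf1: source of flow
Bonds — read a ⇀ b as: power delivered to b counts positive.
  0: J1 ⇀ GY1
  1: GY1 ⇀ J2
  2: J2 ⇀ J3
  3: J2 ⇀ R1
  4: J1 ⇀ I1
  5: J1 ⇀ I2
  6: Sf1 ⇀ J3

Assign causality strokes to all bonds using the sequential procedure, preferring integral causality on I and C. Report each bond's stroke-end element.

bond 0 →J1
bond 1 →J2
bond 2 →J3
bond 3 →R1
bond 4 →I1
bond 5 →I2
bond 6 →Sf1

b6 stroke at Sf1  (Sf1: flow source, stroke at near end)
b2 stroke at J3  (J3 flow already set via bond 6)
b4 stroke at I1  (I1 outputs flow p/I1)
b5 stroke at I2  (I2 outputs flow p/I2)
b0 stroke at J1  (J1: last free bond brings effort in)
b1 stroke at J2  (GY1 both-in/both-out from 0)
b3 stroke at R1  (J2: bond 1 brought effort, rest push out)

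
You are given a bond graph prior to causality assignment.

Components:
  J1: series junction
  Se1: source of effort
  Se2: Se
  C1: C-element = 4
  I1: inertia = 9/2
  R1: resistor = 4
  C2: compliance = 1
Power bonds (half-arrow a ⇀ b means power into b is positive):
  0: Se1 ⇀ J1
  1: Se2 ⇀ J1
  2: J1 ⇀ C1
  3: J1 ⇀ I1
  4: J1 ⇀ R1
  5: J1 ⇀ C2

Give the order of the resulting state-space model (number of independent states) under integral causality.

bond 0 |J1  (Se1 (Se) sets effort on bond)
bond 1 |J1  (Se2: effort source, stroke at far end)
bond 2 |J1  (C1 integral (e out))
bond 3 |I1  (prefer integral on I1)
bond 4 |J1  (J1: bond 3 brought flow, rest push out)
bond 5 |J1  (common-f at J1 fixed by 3)

3  (C1, C2, I1 all integral)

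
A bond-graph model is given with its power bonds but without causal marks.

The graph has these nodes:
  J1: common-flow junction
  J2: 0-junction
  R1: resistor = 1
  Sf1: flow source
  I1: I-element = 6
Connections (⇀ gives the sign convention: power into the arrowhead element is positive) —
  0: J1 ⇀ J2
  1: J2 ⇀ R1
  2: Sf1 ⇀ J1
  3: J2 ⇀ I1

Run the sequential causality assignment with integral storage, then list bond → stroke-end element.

#2 →Sf1  (Sf1: flow source, stroke at near end)
#0 →J1  (1-jn J1 has f-setter on 2)
#3 →I1  (I1 outputs flow p/I1)
#1 →J2  (J2 needs exactly one e-in)

β0 stroke→J1
β1 stroke→J2
β2 stroke→Sf1
β3 stroke→I1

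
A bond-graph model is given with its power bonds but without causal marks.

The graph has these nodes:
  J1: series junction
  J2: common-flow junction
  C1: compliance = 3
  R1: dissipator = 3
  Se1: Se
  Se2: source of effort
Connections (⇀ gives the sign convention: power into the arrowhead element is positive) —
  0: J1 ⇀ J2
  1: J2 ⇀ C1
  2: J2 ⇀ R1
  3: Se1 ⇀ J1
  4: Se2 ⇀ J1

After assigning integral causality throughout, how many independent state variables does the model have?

1  (C1 all integral)

b3 stroke→J1  (Se1 fixes effort; stroke away)
b4 stroke→J1  (Se2 (Se) sets effort on bond)
b0 stroke→J2  (only one flow-in slot at J1)
b1 stroke→J2  (prefer integral on C1)
b2 stroke→R1  (J2: last free bond brings flow in)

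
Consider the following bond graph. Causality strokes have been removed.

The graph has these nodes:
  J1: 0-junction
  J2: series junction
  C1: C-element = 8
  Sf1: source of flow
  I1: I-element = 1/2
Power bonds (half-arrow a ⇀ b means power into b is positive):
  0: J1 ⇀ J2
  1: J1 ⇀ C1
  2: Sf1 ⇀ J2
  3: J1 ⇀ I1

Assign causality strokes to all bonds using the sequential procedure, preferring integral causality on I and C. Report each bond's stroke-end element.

bond 0 →J2
bond 1 →J1
bond 2 →Sf1
bond 3 →I1

β2 stroke at Sf1  (source Sf1 imposes f)
β0 stroke at J2  (J2: bond 2 brought flow, rest push out)
β1 stroke at J1  (C1 integral (e out))
β3 stroke at I1  (J1: bond 1 brought effort, rest push out)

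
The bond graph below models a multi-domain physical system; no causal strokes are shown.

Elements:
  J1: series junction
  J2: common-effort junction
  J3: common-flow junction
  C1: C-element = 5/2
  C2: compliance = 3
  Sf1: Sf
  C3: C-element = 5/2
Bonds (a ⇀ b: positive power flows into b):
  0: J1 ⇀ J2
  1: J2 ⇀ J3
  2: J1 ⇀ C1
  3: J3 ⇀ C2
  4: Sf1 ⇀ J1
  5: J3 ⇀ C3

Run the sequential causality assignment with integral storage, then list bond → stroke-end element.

#4 |Sf1  (Sf1: flow source, stroke at near end)
#0 |J1  (J1: bond 4 brought flow, rest push out)
#2 |J1  (J1 flow already set via bond 4)
#1 |J2  (J2: last free bond brings effort in)
#3 |J3  (1-jn J3 has f-setter on 1)
#5 |J3  (J3 flow already set via bond 1)

b0 |J1
b1 |J2
b2 |J1
b3 |J3
b4 |Sf1
b5 |J3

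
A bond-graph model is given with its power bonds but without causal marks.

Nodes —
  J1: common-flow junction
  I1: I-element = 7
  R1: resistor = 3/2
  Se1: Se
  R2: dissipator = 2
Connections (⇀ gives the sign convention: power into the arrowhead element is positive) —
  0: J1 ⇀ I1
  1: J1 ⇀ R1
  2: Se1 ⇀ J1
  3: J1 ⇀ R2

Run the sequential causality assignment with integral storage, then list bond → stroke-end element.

b0 →I1
b1 →J1
b2 →J1
b3 →J1

bond 2 |J1  (source Se1 imposes e)
bond 0 |I1  (I1: I, integral causality)
bond 1 |J1  (common-f at J1 fixed by 0)
bond 3 |J1  (1-jn J1 has f-setter on 0)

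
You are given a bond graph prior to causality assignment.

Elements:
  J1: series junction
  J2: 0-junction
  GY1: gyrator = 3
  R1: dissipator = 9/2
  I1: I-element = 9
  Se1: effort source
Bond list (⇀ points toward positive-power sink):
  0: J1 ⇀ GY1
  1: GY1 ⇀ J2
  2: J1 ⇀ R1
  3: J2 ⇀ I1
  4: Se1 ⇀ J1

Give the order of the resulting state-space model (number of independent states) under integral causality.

b4 stroke→J1  (Se1: effort source, stroke at far end)
b3 stroke→I1  (I1 integral (f out))
b1 stroke→J2  (J2 needs exactly one e-in)
b0 stroke→J1  (through GY1, causality inverts; strokes same side of GY1)
b2 stroke→R1  (J1: last free bond brings flow in)

1  (I1 all integral)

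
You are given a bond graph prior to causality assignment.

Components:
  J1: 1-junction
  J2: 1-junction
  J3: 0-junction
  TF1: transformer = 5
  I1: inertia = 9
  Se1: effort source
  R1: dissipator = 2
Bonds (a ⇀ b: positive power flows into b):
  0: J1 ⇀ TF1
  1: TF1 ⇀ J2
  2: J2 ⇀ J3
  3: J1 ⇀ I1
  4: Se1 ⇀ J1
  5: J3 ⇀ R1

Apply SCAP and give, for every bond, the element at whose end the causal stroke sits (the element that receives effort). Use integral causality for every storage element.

β0 →J1
β1 →TF1
β2 →J2
β3 →I1
β4 →J1
β5 →J3

#4 stroke at J1  (source Se1 imposes e)
#3 stroke at I1  (prefer integral on I1)
#0 stroke at J1  (1-jn J1 has f-setter on 3)
#1 stroke at TF1  (TF TF1: opposite of bond 0)
#2 stroke at J2  (J2 flow already set via bond 1)
#5 stroke at J3  (only one effort-in slot at J3)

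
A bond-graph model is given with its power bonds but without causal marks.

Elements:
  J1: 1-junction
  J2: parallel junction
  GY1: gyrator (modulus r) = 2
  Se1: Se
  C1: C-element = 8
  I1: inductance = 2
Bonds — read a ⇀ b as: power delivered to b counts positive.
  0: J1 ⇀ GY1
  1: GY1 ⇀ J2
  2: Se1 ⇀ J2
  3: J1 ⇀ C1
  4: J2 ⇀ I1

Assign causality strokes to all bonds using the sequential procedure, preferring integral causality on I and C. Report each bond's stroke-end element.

β0 →GY1
β1 →GY1
β2 →J2
β3 →J1
β4 →I1

#2 stroke→J2  (Se1 fixes effort; stroke away)
#1 stroke→GY1  (0-jn J2 has e-setter on 2)
#4 stroke→I1  (J2: bond 2 brought effort, rest push out)
#0 stroke→GY1  (through GY1, causality inverts; strokes same side of GY1)
#3 stroke→J1  (1-jn J1 has f-setter on 0)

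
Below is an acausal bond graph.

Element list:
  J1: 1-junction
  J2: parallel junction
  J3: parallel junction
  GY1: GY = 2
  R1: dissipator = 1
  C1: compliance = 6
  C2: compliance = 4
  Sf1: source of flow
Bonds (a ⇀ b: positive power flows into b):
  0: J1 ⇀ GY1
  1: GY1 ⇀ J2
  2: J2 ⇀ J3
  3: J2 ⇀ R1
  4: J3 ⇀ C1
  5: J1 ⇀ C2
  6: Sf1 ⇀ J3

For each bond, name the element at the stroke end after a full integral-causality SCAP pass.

#6 →Sf1  (source Sf1 imposes f)
#4 →J3  (prefer integral on C1)
#2 →J2  (J3 effort already set via bond 4)
#1 →GY1  (common-e at J2 fixed by 2)
#3 →R1  (J2 effort already set via bond 2)
#0 →GY1  (through GY1, causality inverts; strokes same side of GY1)
#5 →J1  (J1: bond 0 brought flow, rest push out)

β0 |GY1
β1 |GY1
β2 |J2
β3 |R1
β4 |J3
β5 |J1
β6 |Sf1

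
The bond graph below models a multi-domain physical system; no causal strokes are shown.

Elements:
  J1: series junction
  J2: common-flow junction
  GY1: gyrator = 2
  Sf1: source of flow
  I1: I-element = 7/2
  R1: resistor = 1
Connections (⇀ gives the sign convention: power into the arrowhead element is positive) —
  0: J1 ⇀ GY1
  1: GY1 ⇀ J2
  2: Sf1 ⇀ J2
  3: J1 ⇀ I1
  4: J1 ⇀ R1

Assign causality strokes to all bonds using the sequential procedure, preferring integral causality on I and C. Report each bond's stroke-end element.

bond 2 |Sf1  (Sf1 fixes flow; stroke at Sf1)
bond 1 |J2  (J2 flow already set via bond 2)
bond 0 |J1  (GY GY1: same side as bond 1)
bond 3 |I1  (I1: I, integral causality)
bond 4 |J1  (common-f at J1 fixed by 3)

bond 0 stroke at J1
bond 1 stroke at J2
bond 2 stroke at Sf1
bond 3 stroke at I1
bond 4 stroke at J1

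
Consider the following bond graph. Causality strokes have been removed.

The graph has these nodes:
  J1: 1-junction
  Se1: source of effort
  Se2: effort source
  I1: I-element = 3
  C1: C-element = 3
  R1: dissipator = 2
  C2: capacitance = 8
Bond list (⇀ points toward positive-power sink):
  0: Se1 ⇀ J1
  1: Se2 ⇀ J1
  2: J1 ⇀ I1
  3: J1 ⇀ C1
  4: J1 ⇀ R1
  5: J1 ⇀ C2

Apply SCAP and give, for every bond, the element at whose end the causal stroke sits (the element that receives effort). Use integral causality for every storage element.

#0 stroke→J1
#1 stroke→J1
#2 stroke→I1
#3 stroke→J1
#4 stroke→J1
#5 stroke→J1

#0 |J1  (Se1 (Se) sets effort on bond)
#1 |J1  (source Se2 imposes e)
#2 |I1  (prefer integral on I1)
#3 |J1  (J1 flow already set via bond 2)
#4 |J1  (1-jn J1 has f-setter on 2)
#5 |J1  (common-f at J1 fixed by 2)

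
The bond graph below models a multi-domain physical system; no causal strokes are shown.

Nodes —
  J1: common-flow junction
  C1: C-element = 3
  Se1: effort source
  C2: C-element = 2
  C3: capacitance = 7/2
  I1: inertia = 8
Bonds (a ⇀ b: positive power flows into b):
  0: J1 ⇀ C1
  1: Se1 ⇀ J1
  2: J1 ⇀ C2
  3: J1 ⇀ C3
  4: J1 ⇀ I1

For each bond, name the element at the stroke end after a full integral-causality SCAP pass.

b0 →J1
b1 →J1
b2 →J1
b3 →J1
b4 →I1

b1 →J1  (Se1: effort source, stroke at far end)
b0 →J1  (C1 outputs effort q/C1)
b2 →J1  (C2: C, integral causality)
b3 →J1  (C3 integral (e out))
b4 →I1  (closing 1-jn rule on J1)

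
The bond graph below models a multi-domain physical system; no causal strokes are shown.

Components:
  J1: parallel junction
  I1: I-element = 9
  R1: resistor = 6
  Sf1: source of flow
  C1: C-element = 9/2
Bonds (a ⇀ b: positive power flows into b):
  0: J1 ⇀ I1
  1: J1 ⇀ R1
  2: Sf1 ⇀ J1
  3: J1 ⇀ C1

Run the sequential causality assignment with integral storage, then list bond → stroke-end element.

β0 →I1
β1 →R1
β2 →Sf1
β3 →J1

#2 stroke at Sf1  (Sf1 (Sf) sets flow on bond)
#0 stroke at I1  (I1 integral (f out))
#3 stroke at J1  (C1 integral (e out))
#1 stroke at R1  (common-e at J1 fixed by 3)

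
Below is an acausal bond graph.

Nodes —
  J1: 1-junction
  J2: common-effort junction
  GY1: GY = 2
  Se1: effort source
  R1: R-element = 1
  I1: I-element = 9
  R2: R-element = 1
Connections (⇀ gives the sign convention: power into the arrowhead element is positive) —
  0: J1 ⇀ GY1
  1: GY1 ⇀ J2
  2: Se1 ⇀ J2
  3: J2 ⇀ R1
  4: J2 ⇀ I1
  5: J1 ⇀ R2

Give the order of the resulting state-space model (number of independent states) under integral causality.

1  (I1 all integral)

#2 stroke→J2  (Se1: effort source, stroke at far end)
#1 stroke→GY1  (0-jn J2 has e-setter on 2)
#3 stroke→R1  (J2 effort already set via bond 2)
#4 stroke→I1  (J2 effort already set via bond 2)
#0 stroke→GY1  (GY GY1: same side as bond 1)
#5 stroke→J1  (J1: bond 0 brought flow, rest push out)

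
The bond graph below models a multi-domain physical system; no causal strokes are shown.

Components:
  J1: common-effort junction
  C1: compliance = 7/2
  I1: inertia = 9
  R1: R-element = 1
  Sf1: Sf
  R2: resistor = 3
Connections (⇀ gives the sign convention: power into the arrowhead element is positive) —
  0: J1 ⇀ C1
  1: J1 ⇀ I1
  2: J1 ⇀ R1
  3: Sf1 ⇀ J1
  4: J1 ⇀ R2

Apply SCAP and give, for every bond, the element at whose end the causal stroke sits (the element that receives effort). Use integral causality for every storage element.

β0 |J1
β1 |I1
β2 |R1
β3 |Sf1
β4 |R2

b3 |Sf1  (Sf1 (Sf) sets flow on bond)
b0 |J1  (C1 integral (e out))
b1 |I1  (J1: bond 0 brought effort, rest push out)
b2 |R1  (0-jn J1 has e-setter on 0)
b4 |R2  (common-e at J1 fixed by 0)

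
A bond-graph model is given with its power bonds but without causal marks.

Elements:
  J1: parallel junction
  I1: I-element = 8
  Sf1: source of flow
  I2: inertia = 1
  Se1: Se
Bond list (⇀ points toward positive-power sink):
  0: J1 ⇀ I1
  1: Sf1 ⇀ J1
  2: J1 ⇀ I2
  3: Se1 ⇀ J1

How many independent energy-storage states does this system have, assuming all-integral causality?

#1 →Sf1  (source Sf1 imposes f)
#3 →J1  (Se1 (Se) sets effort on bond)
#0 →I1  (J1: bond 3 brought effort, rest push out)
#2 →I2  (J1: bond 3 brought effort, rest push out)

2  (I1, I2 all integral)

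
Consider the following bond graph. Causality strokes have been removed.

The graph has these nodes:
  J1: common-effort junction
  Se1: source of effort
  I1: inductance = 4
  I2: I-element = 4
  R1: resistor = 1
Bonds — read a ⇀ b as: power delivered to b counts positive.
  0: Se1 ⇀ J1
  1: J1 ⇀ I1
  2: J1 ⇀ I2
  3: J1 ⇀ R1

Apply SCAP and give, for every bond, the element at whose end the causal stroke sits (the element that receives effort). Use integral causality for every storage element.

bond 0 stroke at J1  (Se1 (Se) sets effort on bond)
bond 1 stroke at I1  (J1 effort already set via bond 0)
bond 2 stroke at I2  (J1 effort already set via bond 0)
bond 3 stroke at R1  (0-jn J1 has e-setter on 0)

bond 0 stroke at J1
bond 1 stroke at I1
bond 2 stroke at I2
bond 3 stroke at R1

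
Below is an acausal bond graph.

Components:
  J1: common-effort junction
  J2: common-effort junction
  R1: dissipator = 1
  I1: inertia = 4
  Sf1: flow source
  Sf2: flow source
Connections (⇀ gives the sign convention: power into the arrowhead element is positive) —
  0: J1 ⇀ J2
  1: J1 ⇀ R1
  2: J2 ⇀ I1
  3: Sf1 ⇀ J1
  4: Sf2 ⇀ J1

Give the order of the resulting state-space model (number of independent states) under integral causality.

bond 3 →Sf1  (source Sf1 imposes f)
bond 4 →Sf2  (Sf2 (Sf) sets flow on bond)
bond 2 →I1  (I1: I, integral causality)
bond 0 →J2  (J2: last free bond brings effort in)
bond 1 →J1  (closing 0-jn rule on J1)

1  (I1 all integral)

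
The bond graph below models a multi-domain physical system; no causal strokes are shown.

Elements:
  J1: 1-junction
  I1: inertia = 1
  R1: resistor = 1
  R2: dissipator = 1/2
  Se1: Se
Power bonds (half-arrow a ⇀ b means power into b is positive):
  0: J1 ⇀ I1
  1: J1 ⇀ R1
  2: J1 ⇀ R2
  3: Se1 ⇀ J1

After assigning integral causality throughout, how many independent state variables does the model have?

1  (I1 all integral)

#3 →J1  (source Se1 imposes e)
#0 →I1  (prefer integral on I1)
#1 →J1  (1-jn J1 has f-setter on 0)
#2 →J1  (common-f at J1 fixed by 0)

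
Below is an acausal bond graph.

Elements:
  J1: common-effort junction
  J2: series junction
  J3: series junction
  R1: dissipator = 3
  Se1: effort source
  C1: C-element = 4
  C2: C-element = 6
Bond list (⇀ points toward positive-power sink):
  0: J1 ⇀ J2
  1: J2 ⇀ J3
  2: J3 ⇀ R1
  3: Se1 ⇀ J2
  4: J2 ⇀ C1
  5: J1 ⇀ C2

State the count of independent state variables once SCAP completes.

2  (C1, C2 all integral)

b3 stroke→J2  (Se1: effort source, stroke at far end)
b4 stroke→J2  (C1 integral (e out))
b5 stroke→J1  (prefer integral on C2)
b0 stroke→J2  (J1: bond 5 brought effort, rest push out)
b1 stroke→J3  (J2 needs exactly one f-in)
b2 stroke→R1  (J3: last free bond brings flow in)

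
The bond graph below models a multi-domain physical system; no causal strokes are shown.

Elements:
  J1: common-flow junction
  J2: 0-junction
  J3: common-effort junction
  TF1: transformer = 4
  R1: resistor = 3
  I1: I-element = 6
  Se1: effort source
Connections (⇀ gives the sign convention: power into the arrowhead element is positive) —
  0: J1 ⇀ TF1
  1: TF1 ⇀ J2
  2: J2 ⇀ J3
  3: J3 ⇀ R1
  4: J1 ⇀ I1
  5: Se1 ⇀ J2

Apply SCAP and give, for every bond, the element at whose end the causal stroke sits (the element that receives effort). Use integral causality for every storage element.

β5 stroke at J2  (Se1 (Se) sets effort on bond)
β1 stroke at TF1  (common-e at J2 fixed by 5)
β2 stroke at J3  (0-jn J2 has e-setter on 5)
β3 stroke at R1  (J3 effort already set via bond 2)
β0 stroke at J1  (through TF1, causality passes straight; one stroke at TF1)
β4 stroke at I1  (J1: last free bond brings flow in)

β0 →J1
β1 →TF1
β2 →J3
β3 →R1
β4 →I1
β5 →J2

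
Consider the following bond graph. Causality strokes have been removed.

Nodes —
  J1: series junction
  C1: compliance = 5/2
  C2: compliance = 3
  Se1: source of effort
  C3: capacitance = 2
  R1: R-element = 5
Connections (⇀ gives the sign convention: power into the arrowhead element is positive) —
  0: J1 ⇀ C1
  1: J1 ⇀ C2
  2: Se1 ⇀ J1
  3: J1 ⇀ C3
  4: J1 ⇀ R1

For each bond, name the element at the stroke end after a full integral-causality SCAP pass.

b2 →J1  (Se1 (Se) sets effort on bond)
b0 →J1  (prefer integral on C1)
b1 →J1  (C2 outputs effort q/C2)
b3 →J1  (prefer integral on C3)
b4 →R1  (J1: last free bond brings flow in)

β0 stroke at J1
β1 stroke at J1
β2 stroke at J1
β3 stroke at J1
β4 stroke at R1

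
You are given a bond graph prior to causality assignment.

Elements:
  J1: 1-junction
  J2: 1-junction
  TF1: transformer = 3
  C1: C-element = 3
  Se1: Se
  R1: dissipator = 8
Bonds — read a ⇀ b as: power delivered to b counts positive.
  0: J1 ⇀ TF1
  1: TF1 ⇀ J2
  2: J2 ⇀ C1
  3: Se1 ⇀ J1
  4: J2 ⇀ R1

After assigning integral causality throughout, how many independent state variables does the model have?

#3 stroke→J1  (Se1 fixes effort; stroke away)
#0 stroke→TF1  (only one flow-in slot at J1)
#1 stroke→J2  (through TF1, causality passes straight; one stroke at TF1)
#2 stroke→J2  (C1 integral (e out))
#4 stroke→R1  (closing 1-jn rule on J2)

1  (C1 all integral)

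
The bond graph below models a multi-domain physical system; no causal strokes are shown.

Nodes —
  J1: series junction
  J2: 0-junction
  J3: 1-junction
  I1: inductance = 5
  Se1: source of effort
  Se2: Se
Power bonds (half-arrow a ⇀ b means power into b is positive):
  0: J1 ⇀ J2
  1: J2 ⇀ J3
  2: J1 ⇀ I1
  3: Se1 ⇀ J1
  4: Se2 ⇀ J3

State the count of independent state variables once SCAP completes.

#3 →J1  (Se1: effort source, stroke at far end)
#4 →J3  (Se2 fixes effort; stroke away)
#1 →J2  (only one flow-in slot at J3)
#0 →J1  (0-jn J2 has e-setter on 1)
#2 →I1  (J1 needs exactly one f-in)

1  (I1 all integral)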